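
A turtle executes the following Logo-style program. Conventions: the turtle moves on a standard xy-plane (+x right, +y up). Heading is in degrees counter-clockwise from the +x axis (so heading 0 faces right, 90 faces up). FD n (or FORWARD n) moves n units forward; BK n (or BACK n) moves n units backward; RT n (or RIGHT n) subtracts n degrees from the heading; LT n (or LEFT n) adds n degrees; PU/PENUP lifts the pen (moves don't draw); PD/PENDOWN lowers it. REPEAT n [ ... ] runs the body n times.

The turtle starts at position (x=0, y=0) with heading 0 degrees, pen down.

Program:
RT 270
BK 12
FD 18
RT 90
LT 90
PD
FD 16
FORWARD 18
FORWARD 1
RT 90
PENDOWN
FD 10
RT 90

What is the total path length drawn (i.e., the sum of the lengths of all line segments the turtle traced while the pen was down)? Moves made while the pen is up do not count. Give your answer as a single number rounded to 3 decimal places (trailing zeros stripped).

Answer: 75

Derivation:
Executing turtle program step by step:
Start: pos=(0,0), heading=0, pen down
RT 270: heading 0 -> 90
BK 12: (0,0) -> (0,-12) [heading=90, draw]
FD 18: (0,-12) -> (0,6) [heading=90, draw]
RT 90: heading 90 -> 0
LT 90: heading 0 -> 90
PD: pen down
FD 16: (0,6) -> (0,22) [heading=90, draw]
FD 18: (0,22) -> (0,40) [heading=90, draw]
FD 1: (0,40) -> (0,41) [heading=90, draw]
RT 90: heading 90 -> 0
PD: pen down
FD 10: (0,41) -> (10,41) [heading=0, draw]
RT 90: heading 0 -> 270
Final: pos=(10,41), heading=270, 6 segment(s) drawn

Segment lengths:
  seg 1: (0,0) -> (0,-12), length = 12
  seg 2: (0,-12) -> (0,6), length = 18
  seg 3: (0,6) -> (0,22), length = 16
  seg 4: (0,22) -> (0,40), length = 18
  seg 5: (0,40) -> (0,41), length = 1
  seg 6: (0,41) -> (10,41), length = 10
Total = 75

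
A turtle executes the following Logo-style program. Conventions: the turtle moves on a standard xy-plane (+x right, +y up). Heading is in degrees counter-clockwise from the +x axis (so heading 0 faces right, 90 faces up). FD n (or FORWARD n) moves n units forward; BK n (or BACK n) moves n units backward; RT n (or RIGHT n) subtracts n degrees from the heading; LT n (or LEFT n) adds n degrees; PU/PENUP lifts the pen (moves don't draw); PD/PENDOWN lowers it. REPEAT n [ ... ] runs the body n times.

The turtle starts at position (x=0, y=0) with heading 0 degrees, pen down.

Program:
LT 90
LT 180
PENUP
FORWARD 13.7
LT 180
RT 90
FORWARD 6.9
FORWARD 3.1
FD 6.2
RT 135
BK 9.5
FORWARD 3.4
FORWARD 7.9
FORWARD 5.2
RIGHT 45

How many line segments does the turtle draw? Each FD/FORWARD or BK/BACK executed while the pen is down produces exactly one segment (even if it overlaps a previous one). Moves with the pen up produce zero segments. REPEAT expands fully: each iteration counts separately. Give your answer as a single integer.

Executing turtle program step by step:
Start: pos=(0,0), heading=0, pen down
LT 90: heading 0 -> 90
LT 180: heading 90 -> 270
PU: pen up
FD 13.7: (0,0) -> (0,-13.7) [heading=270, move]
LT 180: heading 270 -> 90
RT 90: heading 90 -> 0
FD 6.9: (0,-13.7) -> (6.9,-13.7) [heading=0, move]
FD 3.1: (6.9,-13.7) -> (10,-13.7) [heading=0, move]
FD 6.2: (10,-13.7) -> (16.2,-13.7) [heading=0, move]
RT 135: heading 0 -> 225
BK 9.5: (16.2,-13.7) -> (22.918,-6.982) [heading=225, move]
FD 3.4: (22.918,-6.982) -> (20.513,-9.387) [heading=225, move]
FD 7.9: (20.513,-9.387) -> (14.927,-14.973) [heading=225, move]
FD 5.2: (14.927,-14.973) -> (11.25,-18.65) [heading=225, move]
RT 45: heading 225 -> 180
Final: pos=(11.25,-18.65), heading=180, 0 segment(s) drawn
Segments drawn: 0

Answer: 0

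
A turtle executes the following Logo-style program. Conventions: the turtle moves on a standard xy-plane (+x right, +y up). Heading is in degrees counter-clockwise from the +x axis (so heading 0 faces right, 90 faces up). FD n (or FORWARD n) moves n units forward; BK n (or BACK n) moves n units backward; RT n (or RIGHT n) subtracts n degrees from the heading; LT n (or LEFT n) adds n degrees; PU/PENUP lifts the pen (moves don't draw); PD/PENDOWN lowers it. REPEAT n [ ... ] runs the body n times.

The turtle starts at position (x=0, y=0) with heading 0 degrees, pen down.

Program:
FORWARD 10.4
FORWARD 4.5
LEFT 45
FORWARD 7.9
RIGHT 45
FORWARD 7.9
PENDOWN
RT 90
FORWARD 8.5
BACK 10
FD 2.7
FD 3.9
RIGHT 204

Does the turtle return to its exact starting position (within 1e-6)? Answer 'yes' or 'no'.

Executing turtle program step by step:
Start: pos=(0,0), heading=0, pen down
FD 10.4: (0,0) -> (10.4,0) [heading=0, draw]
FD 4.5: (10.4,0) -> (14.9,0) [heading=0, draw]
LT 45: heading 0 -> 45
FD 7.9: (14.9,0) -> (20.486,5.586) [heading=45, draw]
RT 45: heading 45 -> 0
FD 7.9: (20.486,5.586) -> (28.386,5.586) [heading=0, draw]
PD: pen down
RT 90: heading 0 -> 270
FD 8.5: (28.386,5.586) -> (28.386,-2.914) [heading=270, draw]
BK 10: (28.386,-2.914) -> (28.386,7.086) [heading=270, draw]
FD 2.7: (28.386,7.086) -> (28.386,4.386) [heading=270, draw]
FD 3.9: (28.386,4.386) -> (28.386,0.486) [heading=270, draw]
RT 204: heading 270 -> 66
Final: pos=(28.386,0.486), heading=66, 8 segment(s) drawn

Start position: (0, 0)
Final position: (28.386, 0.486)
Distance = 28.39; >= 1e-6 -> NOT closed

Answer: no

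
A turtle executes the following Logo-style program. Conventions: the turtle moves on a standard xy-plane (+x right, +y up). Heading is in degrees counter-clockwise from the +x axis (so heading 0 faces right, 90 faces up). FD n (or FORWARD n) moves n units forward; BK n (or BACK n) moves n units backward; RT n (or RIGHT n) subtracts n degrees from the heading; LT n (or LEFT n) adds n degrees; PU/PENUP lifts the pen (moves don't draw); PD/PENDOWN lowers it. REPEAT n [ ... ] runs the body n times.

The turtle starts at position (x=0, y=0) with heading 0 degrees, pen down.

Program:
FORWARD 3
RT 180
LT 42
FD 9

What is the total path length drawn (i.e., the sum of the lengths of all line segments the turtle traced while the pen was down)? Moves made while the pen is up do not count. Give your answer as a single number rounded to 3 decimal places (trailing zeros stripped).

Answer: 12

Derivation:
Executing turtle program step by step:
Start: pos=(0,0), heading=0, pen down
FD 3: (0,0) -> (3,0) [heading=0, draw]
RT 180: heading 0 -> 180
LT 42: heading 180 -> 222
FD 9: (3,0) -> (-3.688,-6.022) [heading=222, draw]
Final: pos=(-3.688,-6.022), heading=222, 2 segment(s) drawn

Segment lengths:
  seg 1: (0,0) -> (3,0), length = 3
  seg 2: (3,0) -> (-3.688,-6.022), length = 9
Total = 12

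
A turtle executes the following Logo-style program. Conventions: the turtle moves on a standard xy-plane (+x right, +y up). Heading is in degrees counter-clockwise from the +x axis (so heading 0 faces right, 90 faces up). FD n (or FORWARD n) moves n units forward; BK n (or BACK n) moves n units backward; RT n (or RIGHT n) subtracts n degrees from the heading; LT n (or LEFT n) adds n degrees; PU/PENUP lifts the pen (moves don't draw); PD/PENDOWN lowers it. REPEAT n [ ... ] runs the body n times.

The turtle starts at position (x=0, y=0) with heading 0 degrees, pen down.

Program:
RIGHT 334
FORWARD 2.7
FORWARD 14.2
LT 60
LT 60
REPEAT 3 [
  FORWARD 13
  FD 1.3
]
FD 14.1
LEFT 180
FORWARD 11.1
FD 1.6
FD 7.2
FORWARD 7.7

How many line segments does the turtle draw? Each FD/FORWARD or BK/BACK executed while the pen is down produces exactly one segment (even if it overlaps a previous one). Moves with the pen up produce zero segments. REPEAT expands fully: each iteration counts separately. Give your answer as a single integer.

Executing turtle program step by step:
Start: pos=(0,0), heading=0, pen down
RT 334: heading 0 -> 26
FD 2.7: (0,0) -> (2.427,1.184) [heading=26, draw]
FD 14.2: (2.427,1.184) -> (15.19,7.408) [heading=26, draw]
LT 60: heading 26 -> 86
LT 60: heading 86 -> 146
REPEAT 3 [
  -- iteration 1/3 --
  FD 13: (15.19,7.408) -> (4.412,14.678) [heading=146, draw]
  FD 1.3: (4.412,14.678) -> (3.334,15.405) [heading=146, draw]
  -- iteration 2/3 --
  FD 13: (3.334,15.405) -> (-7.443,22.674) [heading=146, draw]
  FD 1.3: (-7.443,22.674) -> (-8.521,23.401) [heading=146, draw]
  -- iteration 3/3 --
  FD 13: (-8.521,23.401) -> (-19.298,30.671) [heading=146, draw]
  FD 1.3: (-19.298,30.671) -> (-20.376,31.398) [heading=146, draw]
]
FD 14.1: (-20.376,31.398) -> (-32.066,39.282) [heading=146, draw]
LT 180: heading 146 -> 326
FD 11.1: (-32.066,39.282) -> (-22.863,33.075) [heading=326, draw]
FD 1.6: (-22.863,33.075) -> (-21.537,32.181) [heading=326, draw]
FD 7.2: (-21.537,32.181) -> (-15.568,28.155) [heading=326, draw]
FD 7.7: (-15.568,28.155) -> (-9.184,23.849) [heading=326, draw]
Final: pos=(-9.184,23.849), heading=326, 13 segment(s) drawn
Segments drawn: 13

Answer: 13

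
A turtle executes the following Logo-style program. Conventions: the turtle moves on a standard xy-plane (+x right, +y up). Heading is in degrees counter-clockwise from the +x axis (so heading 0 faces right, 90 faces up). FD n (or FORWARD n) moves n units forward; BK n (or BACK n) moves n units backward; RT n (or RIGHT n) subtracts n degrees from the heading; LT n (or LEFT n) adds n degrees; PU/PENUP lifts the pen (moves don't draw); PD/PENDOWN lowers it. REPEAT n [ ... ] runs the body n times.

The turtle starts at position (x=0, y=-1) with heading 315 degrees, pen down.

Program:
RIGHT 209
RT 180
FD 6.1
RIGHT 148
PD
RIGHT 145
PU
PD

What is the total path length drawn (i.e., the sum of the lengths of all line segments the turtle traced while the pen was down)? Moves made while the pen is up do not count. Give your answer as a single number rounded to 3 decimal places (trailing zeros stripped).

Answer: 6.1

Derivation:
Executing turtle program step by step:
Start: pos=(0,-1), heading=315, pen down
RT 209: heading 315 -> 106
RT 180: heading 106 -> 286
FD 6.1: (0,-1) -> (1.681,-6.864) [heading=286, draw]
RT 148: heading 286 -> 138
PD: pen down
RT 145: heading 138 -> 353
PU: pen up
PD: pen down
Final: pos=(1.681,-6.864), heading=353, 1 segment(s) drawn

Segment lengths:
  seg 1: (0,-1) -> (1.681,-6.864), length = 6.1
Total = 6.1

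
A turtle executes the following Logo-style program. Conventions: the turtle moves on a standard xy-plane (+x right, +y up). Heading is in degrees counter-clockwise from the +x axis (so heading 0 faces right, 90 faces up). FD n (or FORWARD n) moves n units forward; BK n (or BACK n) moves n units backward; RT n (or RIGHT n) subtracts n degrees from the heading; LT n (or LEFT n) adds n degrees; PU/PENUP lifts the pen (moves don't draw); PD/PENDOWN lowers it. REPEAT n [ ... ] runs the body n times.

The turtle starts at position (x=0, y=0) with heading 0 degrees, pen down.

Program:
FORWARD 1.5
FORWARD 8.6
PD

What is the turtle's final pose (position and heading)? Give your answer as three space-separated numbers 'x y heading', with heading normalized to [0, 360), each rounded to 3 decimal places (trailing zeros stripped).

Answer: 10.1 0 0

Derivation:
Executing turtle program step by step:
Start: pos=(0,0), heading=0, pen down
FD 1.5: (0,0) -> (1.5,0) [heading=0, draw]
FD 8.6: (1.5,0) -> (10.1,0) [heading=0, draw]
PD: pen down
Final: pos=(10.1,0), heading=0, 2 segment(s) drawn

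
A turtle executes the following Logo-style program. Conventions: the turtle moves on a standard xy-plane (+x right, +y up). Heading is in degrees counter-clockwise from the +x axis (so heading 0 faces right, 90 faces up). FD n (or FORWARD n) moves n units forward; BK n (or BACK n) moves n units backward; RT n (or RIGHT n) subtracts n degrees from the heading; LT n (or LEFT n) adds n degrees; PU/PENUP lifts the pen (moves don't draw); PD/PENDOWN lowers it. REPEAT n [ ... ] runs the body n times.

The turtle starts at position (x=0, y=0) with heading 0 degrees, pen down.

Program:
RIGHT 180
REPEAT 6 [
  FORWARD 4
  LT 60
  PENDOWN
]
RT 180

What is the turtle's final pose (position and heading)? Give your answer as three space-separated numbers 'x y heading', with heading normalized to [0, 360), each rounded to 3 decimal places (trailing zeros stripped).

Executing turtle program step by step:
Start: pos=(0,0), heading=0, pen down
RT 180: heading 0 -> 180
REPEAT 6 [
  -- iteration 1/6 --
  FD 4: (0,0) -> (-4,0) [heading=180, draw]
  LT 60: heading 180 -> 240
  PD: pen down
  -- iteration 2/6 --
  FD 4: (-4,0) -> (-6,-3.464) [heading=240, draw]
  LT 60: heading 240 -> 300
  PD: pen down
  -- iteration 3/6 --
  FD 4: (-6,-3.464) -> (-4,-6.928) [heading=300, draw]
  LT 60: heading 300 -> 0
  PD: pen down
  -- iteration 4/6 --
  FD 4: (-4,-6.928) -> (0,-6.928) [heading=0, draw]
  LT 60: heading 0 -> 60
  PD: pen down
  -- iteration 5/6 --
  FD 4: (0,-6.928) -> (2,-3.464) [heading=60, draw]
  LT 60: heading 60 -> 120
  PD: pen down
  -- iteration 6/6 --
  FD 4: (2,-3.464) -> (0,0) [heading=120, draw]
  LT 60: heading 120 -> 180
  PD: pen down
]
RT 180: heading 180 -> 0
Final: pos=(0,0), heading=0, 6 segment(s) drawn

Answer: 0 0 0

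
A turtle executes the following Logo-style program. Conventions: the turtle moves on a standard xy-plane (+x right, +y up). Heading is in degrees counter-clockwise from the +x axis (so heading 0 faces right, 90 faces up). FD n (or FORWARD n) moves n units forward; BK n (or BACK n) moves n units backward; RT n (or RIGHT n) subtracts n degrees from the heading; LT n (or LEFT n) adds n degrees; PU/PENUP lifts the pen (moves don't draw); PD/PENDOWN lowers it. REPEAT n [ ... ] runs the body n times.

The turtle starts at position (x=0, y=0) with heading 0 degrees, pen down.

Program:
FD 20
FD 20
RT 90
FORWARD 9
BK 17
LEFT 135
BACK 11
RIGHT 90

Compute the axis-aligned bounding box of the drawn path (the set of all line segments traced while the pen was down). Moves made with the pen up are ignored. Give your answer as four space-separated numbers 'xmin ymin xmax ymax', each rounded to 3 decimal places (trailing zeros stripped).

Answer: 0 -9 40 8

Derivation:
Executing turtle program step by step:
Start: pos=(0,0), heading=0, pen down
FD 20: (0,0) -> (20,0) [heading=0, draw]
FD 20: (20,0) -> (40,0) [heading=0, draw]
RT 90: heading 0 -> 270
FD 9: (40,0) -> (40,-9) [heading=270, draw]
BK 17: (40,-9) -> (40,8) [heading=270, draw]
LT 135: heading 270 -> 45
BK 11: (40,8) -> (32.222,0.222) [heading=45, draw]
RT 90: heading 45 -> 315
Final: pos=(32.222,0.222), heading=315, 5 segment(s) drawn

Segment endpoints: x in {0, 20, 32.222, 40}, y in {-9, 0, 0.222, 8}
xmin=0, ymin=-9, xmax=40, ymax=8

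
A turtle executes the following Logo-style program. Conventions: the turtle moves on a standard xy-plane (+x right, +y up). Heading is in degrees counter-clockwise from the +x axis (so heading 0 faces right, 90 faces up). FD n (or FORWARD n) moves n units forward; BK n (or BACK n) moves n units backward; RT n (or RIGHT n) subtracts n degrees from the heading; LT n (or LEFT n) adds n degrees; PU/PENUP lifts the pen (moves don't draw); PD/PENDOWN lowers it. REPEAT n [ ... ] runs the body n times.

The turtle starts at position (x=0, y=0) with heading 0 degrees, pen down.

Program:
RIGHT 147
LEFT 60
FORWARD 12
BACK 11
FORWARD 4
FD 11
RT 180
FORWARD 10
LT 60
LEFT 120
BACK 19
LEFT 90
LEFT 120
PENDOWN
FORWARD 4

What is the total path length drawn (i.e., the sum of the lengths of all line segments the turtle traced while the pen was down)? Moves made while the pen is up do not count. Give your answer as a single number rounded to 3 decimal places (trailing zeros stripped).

Executing turtle program step by step:
Start: pos=(0,0), heading=0, pen down
RT 147: heading 0 -> 213
LT 60: heading 213 -> 273
FD 12: (0,0) -> (0.628,-11.984) [heading=273, draw]
BK 11: (0.628,-11.984) -> (0.052,-0.999) [heading=273, draw]
FD 4: (0.052,-0.999) -> (0.262,-4.993) [heading=273, draw]
FD 11: (0.262,-4.993) -> (0.837,-15.978) [heading=273, draw]
RT 180: heading 273 -> 93
FD 10: (0.837,-15.978) -> (0.314,-5.992) [heading=93, draw]
LT 60: heading 93 -> 153
LT 120: heading 153 -> 273
BK 19: (0.314,-5.992) -> (-0.68,12.982) [heading=273, draw]
LT 90: heading 273 -> 3
LT 120: heading 3 -> 123
PD: pen down
FD 4: (-0.68,12.982) -> (-2.859,16.337) [heading=123, draw]
Final: pos=(-2.859,16.337), heading=123, 7 segment(s) drawn

Segment lengths:
  seg 1: (0,0) -> (0.628,-11.984), length = 12
  seg 2: (0.628,-11.984) -> (0.052,-0.999), length = 11
  seg 3: (0.052,-0.999) -> (0.262,-4.993), length = 4
  seg 4: (0.262,-4.993) -> (0.837,-15.978), length = 11
  seg 5: (0.837,-15.978) -> (0.314,-5.992), length = 10
  seg 6: (0.314,-5.992) -> (-0.68,12.982), length = 19
  seg 7: (-0.68,12.982) -> (-2.859,16.337), length = 4
Total = 71

Answer: 71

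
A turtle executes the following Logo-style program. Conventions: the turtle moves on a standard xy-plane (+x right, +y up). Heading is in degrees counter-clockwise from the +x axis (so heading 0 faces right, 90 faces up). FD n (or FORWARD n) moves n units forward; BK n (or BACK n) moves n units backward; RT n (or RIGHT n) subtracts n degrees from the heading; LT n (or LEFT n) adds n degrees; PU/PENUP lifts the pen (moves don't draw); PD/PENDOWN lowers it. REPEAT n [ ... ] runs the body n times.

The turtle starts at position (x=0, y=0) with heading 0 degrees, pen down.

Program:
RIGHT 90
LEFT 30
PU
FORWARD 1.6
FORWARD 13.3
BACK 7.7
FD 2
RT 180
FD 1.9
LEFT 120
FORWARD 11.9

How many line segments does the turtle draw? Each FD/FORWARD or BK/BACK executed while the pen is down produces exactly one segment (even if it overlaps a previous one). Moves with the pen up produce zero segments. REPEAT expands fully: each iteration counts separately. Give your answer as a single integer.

Executing turtle program step by step:
Start: pos=(0,0), heading=0, pen down
RT 90: heading 0 -> 270
LT 30: heading 270 -> 300
PU: pen up
FD 1.6: (0,0) -> (0.8,-1.386) [heading=300, move]
FD 13.3: (0.8,-1.386) -> (7.45,-12.904) [heading=300, move]
BK 7.7: (7.45,-12.904) -> (3.6,-6.235) [heading=300, move]
FD 2: (3.6,-6.235) -> (4.6,-7.967) [heading=300, move]
RT 180: heading 300 -> 120
FD 1.9: (4.6,-7.967) -> (3.65,-6.322) [heading=120, move]
LT 120: heading 120 -> 240
FD 11.9: (3.65,-6.322) -> (-2.3,-16.628) [heading=240, move]
Final: pos=(-2.3,-16.628), heading=240, 0 segment(s) drawn
Segments drawn: 0

Answer: 0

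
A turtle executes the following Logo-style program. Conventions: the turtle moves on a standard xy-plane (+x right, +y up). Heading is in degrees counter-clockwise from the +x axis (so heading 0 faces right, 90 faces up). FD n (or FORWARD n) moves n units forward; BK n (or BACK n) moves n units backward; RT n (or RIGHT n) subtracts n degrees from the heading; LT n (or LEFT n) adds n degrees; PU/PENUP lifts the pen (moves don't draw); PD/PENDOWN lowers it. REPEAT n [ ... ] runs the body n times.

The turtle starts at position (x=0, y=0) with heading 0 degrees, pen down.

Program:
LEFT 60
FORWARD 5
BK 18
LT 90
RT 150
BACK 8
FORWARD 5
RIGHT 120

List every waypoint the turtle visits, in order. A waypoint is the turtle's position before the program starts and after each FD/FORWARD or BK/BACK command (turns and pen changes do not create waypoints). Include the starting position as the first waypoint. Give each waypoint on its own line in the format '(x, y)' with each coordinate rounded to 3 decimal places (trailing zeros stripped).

Executing turtle program step by step:
Start: pos=(0,0), heading=0, pen down
LT 60: heading 0 -> 60
FD 5: (0,0) -> (2.5,4.33) [heading=60, draw]
BK 18: (2.5,4.33) -> (-6.5,-11.258) [heading=60, draw]
LT 90: heading 60 -> 150
RT 150: heading 150 -> 0
BK 8: (-6.5,-11.258) -> (-14.5,-11.258) [heading=0, draw]
FD 5: (-14.5,-11.258) -> (-9.5,-11.258) [heading=0, draw]
RT 120: heading 0 -> 240
Final: pos=(-9.5,-11.258), heading=240, 4 segment(s) drawn
Waypoints (5 total):
(0, 0)
(2.5, 4.33)
(-6.5, -11.258)
(-14.5, -11.258)
(-9.5, -11.258)

Answer: (0, 0)
(2.5, 4.33)
(-6.5, -11.258)
(-14.5, -11.258)
(-9.5, -11.258)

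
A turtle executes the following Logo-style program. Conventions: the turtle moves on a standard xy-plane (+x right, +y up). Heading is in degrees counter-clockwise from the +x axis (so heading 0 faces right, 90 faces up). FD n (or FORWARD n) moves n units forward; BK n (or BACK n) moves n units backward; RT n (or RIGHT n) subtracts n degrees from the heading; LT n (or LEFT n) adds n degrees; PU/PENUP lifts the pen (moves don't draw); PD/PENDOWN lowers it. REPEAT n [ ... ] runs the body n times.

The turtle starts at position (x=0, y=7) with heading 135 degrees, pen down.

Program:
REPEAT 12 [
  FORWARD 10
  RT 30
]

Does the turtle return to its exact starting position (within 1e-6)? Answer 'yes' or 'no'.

Answer: yes

Derivation:
Executing turtle program step by step:
Start: pos=(0,7), heading=135, pen down
REPEAT 12 [
  -- iteration 1/12 --
  FD 10: (0,7) -> (-7.071,14.071) [heading=135, draw]
  RT 30: heading 135 -> 105
  -- iteration 2/12 --
  FD 10: (-7.071,14.071) -> (-9.659,23.73) [heading=105, draw]
  RT 30: heading 105 -> 75
  -- iteration 3/12 --
  FD 10: (-9.659,23.73) -> (-7.071,33.39) [heading=75, draw]
  RT 30: heading 75 -> 45
  -- iteration 4/12 --
  FD 10: (-7.071,33.39) -> (0,40.461) [heading=45, draw]
  RT 30: heading 45 -> 15
  -- iteration 5/12 --
  FD 10: (0,40.461) -> (9.659,43.049) [heading=15, draw]
  RT 30: heading 15 -> 345
  -- iteration 6/12 --
  FD 10: (9.659,43.049) -> (19.319,40.461) [heading=345, draw]
  RT 30: heading 345 -> 315
  -- iteration 7/12 --
  FD 10: (19.319,40.461) -> (26.39,33.39) [heading=315, draw]
  RT 30: heading 315 -> 285
  -- iteration 8/12 --
  FD 10: (26.39,33.39) -> (28.978,23.73) [heading=285, draw]
  RT 30: heading 285 -> 255
  -- iteration 9/12 --
  FD 10: (28.978,23.73) -> (26.39,14.071) [heading=255, draw]
  RT 30: heading 255 -> 225
  -- iteration 10/12 --
  FD 10: (26.39,14.071) -> (19.319,7) [heading=225, draw]
  RT 30: heading 225 -> 195
  -- iteration 11/12 --
  FD 10: (19.319,7) -> (9.659,4.412) [heading=195, draw]
  RT 30: heading 195 -> 165
  -- iteration 12/12 --
  FD 10: (9.659,4.412) -> (0,7) [heading=165, draw]
  RT 30: heading 165 -> 135
]
Final: pos=(0,7), heading=135, 12 segment(s) drawn

Start position: (0, 7)
Final position: (0, 7)
Distance = 0; < 1e-6 -> CLOSED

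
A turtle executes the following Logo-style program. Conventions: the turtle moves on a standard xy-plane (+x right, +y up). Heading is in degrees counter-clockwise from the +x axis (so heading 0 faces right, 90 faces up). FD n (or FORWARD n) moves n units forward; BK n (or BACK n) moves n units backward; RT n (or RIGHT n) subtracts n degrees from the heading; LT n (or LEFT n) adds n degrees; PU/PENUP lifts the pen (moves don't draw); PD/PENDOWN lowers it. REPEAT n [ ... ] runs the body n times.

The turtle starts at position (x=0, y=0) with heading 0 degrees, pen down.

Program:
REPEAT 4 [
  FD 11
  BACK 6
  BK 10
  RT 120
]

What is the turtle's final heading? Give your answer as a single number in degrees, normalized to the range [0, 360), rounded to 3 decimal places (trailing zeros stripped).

Executing turtle program step by step:
Start: pos=(0,0), heading=0, pen down
REPEAT 4 [
  -- iteration 1/4 --
  FD 11: (0,0) -> (11,0) [heading=0, draw]
  BK 6: (11,0) -> (5,0) [heading=0, draw]
  BK 10: (5,0) -> (-5,0) [heading=0, draw]
  RT 120: heading 0 -> 240
  -- iteration 2/4 --
  FD 11: (-5,0) -> (-10.5,-9.526) [heading=240, draw]
  BK 6: (-10.5,-9.526) -> (-7.5,-4.33) [heading=240, draw]
  BK 10: (-7.5,-4.33) -> (-2.5,4.33) [heading=240, draw]
  RT 120: heading 240 -> 120
  -- iteration 3/4 --
  FD 11: (-2.5,4.33) -> (-8,13.856) [heading=120, draw]
  BK 6: (-8,13.856) -> (-5,8.66) [heading=120, draw]
  BK 10: (-5,8.66) -> (0,0) [heading=120, draw]
  RT 120: heading 120 -> 0
  -- iteration 4/4 --
  FD 11: (0,0) -> (11,0) [heading=0, draw]
  BK 6: (11,0) -> (5,0) [heading=0, draw]
  BK 10: (5,0) -> (-5,0) [heading=0, draw]
  RT 120: heading 0 -> 240
]
Final: pos=(-5,0), heading=240, 12 segment(s) drawn

Answer: 240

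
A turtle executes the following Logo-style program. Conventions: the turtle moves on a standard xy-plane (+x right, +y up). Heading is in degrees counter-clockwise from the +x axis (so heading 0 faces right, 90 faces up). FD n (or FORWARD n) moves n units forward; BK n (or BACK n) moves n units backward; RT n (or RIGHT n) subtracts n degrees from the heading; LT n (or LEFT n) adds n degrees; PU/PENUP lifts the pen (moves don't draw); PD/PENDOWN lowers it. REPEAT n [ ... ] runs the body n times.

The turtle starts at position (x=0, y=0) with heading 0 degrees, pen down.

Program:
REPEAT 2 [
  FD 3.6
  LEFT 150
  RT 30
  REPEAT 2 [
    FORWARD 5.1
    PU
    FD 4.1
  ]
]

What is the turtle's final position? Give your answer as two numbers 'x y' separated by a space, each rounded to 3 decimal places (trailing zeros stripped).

Answer: -16.6 3.118

Derivation:
Executing turtle program step by step:
Start: pos=(0,0), heading=0, pen down
REPEAT 2 [
  -- iteration 1/2 --
  FD 3.6: (0,0) -> (3.6,0) [heading=0, draw]
  LT 150: heading 0 -> 150
  RT 30: heading 150 -> 120
  REPEAT 2 [
    -- iteration 1/2 --
    FD 5.1: (3.6,0) -> (1.05,4.417) [heading=120, draw]
    PU: pen up
    FD 4.1: (1.05,4.417) -> (-1,7.967) [heading=120, move]
    -- iteration 2/2 --
    FD 5.1: (-1,7.967) -> (-3.55,12.384) [heading=120, move]
    PU: pen up
    FD 4.1: (-3.55,12.384) -> (-5.6,15.935) [heading=120, move]
  ]
  -- iteration 2/2 --
  FD 3.6: (-5.6,15.935) -> (-7.4,19.053) [heading=120, move]
  LT 150: heading 120 -> 270
  RT 30: heading 270 -> 240
  REPEAT 2 [
    -- iteration 1/2 --
    FD 5.1: (-7.4,19.053) -> (-9.95,14.636) [heading=240, move]
    PU: pen up
    FD 4.1: (-9.95,14.636) -> (-12,11.085) [heading=240, move]
    -- iteration 2/2 --
    FD 5.1: (-12,11.085) -> (-14.55,6.668) [heading=240, move]
    PU: pen up
    FD 4.1: (-14.55,6.668) -> (-16.6,3.118) [heading=240, move]
  ]
]
Final: pos=(-16.6,3.118), heading=240, 2 segment(s) drawn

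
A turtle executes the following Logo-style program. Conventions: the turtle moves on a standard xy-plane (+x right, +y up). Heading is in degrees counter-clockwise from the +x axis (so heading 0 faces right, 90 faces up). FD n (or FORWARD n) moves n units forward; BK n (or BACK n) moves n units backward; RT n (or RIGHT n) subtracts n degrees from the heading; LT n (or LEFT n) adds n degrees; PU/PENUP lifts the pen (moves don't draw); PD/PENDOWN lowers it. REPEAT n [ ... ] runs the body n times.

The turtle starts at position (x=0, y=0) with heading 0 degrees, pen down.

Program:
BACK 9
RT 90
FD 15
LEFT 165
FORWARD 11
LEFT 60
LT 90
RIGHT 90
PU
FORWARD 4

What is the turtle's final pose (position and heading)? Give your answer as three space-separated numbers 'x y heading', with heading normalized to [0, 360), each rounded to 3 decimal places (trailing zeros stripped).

Executing turtle program step by step:
Start: pos=(0,0), heading=0, pen down
BK 9: (0,0) -> (-9,0) [heading=0, draw]
RT 90: heading 0 -> 270
FD 15: (-9,0) -> (-9,-15) [heading=270, draw]
LT 165: heading 270 -> 75
FD 11: (-9,-15) -> (-6.153,-4.375) [heading=75, draw]
LT 60: heading 75 -> 135
LT 90: heading 135 -> 225
RT 90: heading 225 -> 135
PU: pen up
FD 4: (-6.153,-4.375) -> (-8.981,-1.546) [heading=135, move]
Final: pos=(-8.981,-1.546), heading=135, 3 segment(s) drawn

Answer: -8.981 -1.546 135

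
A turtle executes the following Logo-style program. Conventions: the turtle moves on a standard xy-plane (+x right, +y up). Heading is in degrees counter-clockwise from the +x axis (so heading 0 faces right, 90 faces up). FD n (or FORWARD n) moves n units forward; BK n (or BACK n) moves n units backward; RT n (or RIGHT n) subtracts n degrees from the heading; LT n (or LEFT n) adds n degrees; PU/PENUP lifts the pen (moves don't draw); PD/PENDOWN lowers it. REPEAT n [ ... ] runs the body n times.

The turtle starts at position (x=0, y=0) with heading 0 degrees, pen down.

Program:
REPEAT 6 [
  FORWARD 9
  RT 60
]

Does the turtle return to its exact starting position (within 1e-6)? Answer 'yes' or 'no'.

Executing turtle program step by step:
Start: pos=(0,0), heading=0, pen down
REPEAT 6 [
  -- iteration 1/6 --
  FD 9: (0,0) -> (9,0) [heading=0, draw]
  RT 60: heading 0 -> 300
  -- iteration 2/6 --
  FD 9: (9,0) -> (13.5,-7.794) [heading=300, draw]
  RT 60: heading 300 -> 240
  -- iteration 3/6 --
  FD 9: (13.5,-7.794) -> (9,-15.588) [heading=240, draw]
  RT 60: heading 240 -> 180
  -- iteration 4/6 --
  FD 9: (9,-15.588) -> (0,-15.588) [heading=180, draw]
  RT 60: heading 180 -> 120
  -- iteration 5/6 --
  FD 9: (0,-15.588) -> (-4.5,-7.794) [heading=120, draw]
  RT 60: heading 120 -> 60
  -- iteration 6/6 --
  FD 9: (-4.5,-7.794) -> (0,0) [heading=60, draw]
  RT 60: heading 60 -> 0
]
Final: pos=(0,0), heading=0, 6 segment(s) drawn

Start position: (0, 0)
Final position: (0, 0)
Distance = 0; < 1e-6 -> CLOSED

Answer: yes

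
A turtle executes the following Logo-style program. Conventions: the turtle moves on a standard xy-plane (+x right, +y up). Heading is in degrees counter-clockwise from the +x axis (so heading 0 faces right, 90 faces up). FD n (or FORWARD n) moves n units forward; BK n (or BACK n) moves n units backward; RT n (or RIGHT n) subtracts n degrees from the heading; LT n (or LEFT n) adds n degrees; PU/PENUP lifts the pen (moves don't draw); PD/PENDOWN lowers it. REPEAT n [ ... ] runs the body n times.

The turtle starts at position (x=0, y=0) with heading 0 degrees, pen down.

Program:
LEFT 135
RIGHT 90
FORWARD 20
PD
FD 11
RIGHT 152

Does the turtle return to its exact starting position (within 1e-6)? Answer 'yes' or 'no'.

Answer: no

Derivation:
Executing turtle program step by step:
Start: pos=(0,0), heading=0, pen down
LT 135: heading 0 -> 135
RT 90: heading 135 -> 45
FD 20: (0,0) -> (14.142,14.142) [heading=45, draw]
PD: pen down
FD 11: (14.142,14.142) -> (21.92,21.92) [heading=45, draw]
RT 152: heading 45 -> 253
Final: pos=(21.92,21.92), heading=253, 2 segment(s) drawn

Start position: (0, 0)
Final position: (21.92, 21.92)
Distance = 31; >= 1e-6 -> NOT closed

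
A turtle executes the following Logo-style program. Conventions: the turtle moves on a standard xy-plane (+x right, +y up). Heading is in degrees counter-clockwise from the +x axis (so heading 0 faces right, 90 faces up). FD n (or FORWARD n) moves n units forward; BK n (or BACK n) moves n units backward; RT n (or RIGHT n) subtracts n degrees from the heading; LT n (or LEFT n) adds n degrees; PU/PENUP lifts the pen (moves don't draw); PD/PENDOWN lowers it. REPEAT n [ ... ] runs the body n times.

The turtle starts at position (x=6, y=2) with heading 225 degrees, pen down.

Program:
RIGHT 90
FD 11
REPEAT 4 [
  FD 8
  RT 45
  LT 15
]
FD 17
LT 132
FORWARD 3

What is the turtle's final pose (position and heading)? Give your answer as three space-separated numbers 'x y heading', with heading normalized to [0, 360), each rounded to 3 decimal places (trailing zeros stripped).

Executing turtle program step by step:
Start: pos=(6,2), heading=225, pen down
RT 90: heading 225 -> 135
FD 11: (6,2) -> (-1.778,9.778) [heading=135, draw]
REPEAT 4 [
  -- iteration 1/4 --
  FD 8: (-1.778,9.778) -> (-7.435,15.435) [heading=135, draw]
  RT 45: heading 135 -> 90
  LT 15: heading 90 -> 105
  -- iteration 2/4 --
  FD 8: (-7.435,15.435) -> (-9.506,23.162) [heading=105, draw]
  RT 45: heading 105 -> 60
  LT 15: heading 60 -> 75
  -- iteration 3/4 --
  FD 8: (-9.506,23.162) -> (-7.435,30.89) [heading=75, draw]
  RT 45: heading 75 -> 30
  LT 15: heading 30 -> 45
  -- iteration 4/4 --
  FD 8: (-7.435,30.89) -> (-1.778,36.547) [heading=45, draw]
  RT 45: heading 45 -> 0
  LT 15: heading 0 -> 15
]
FD 17: (-1.778,36.547) -> (14.643,40.947) [heading=15, draw]
LT 132: heading 15 -> 147
FD 3: (14.643,40.947) -> (12.127,42.581) [heading=147, draw]
Final: pos=(12.127,42.581), heading=147, 7 segment(s) drawn

Answer: 12.127 42.581 147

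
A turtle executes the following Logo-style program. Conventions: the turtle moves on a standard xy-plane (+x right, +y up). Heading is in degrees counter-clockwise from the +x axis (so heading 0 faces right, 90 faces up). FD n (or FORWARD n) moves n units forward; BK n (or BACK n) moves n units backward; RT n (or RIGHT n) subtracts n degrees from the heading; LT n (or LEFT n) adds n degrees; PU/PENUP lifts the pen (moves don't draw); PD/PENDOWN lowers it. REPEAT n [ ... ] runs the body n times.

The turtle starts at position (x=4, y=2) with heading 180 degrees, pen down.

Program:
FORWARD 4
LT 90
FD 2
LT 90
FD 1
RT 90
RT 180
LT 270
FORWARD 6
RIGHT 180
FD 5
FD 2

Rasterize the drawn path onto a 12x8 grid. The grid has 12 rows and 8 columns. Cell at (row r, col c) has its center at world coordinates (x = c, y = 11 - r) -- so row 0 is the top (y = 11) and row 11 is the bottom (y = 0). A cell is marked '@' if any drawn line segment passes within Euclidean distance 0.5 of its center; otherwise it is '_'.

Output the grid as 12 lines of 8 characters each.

Answer: ________
________
________
________
________
________
________
________
________
@@@@@___
@_______
@@@@@@@@

Derivation:
Segment 0: (4,2) -> (0,2)
Segment 1: (0,2) -> (-0,0)
Segment 2: (-0,0) -> (1,0)
Segment 3: (1,0) -> (7,-0)
Segment 4: (7,-0) -> (2,-0)
Segment 5: (2,-0) -> (0,-0)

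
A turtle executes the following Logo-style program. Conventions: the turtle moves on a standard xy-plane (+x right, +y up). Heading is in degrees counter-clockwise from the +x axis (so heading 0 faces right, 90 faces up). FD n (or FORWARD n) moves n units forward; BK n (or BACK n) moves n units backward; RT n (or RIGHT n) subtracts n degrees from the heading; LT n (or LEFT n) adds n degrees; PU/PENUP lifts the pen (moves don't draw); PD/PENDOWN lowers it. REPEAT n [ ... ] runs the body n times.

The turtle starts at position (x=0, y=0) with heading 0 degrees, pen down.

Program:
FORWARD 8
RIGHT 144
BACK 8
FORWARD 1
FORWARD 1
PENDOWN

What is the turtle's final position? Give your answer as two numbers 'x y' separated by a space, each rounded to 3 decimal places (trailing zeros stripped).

Answer: 12.854 3.527

Derivation:
Executing turtle program step by step:
Start: pos=(0,0), heading=0, pen down
FD 8: (0,0) -> (8,0) [heading=0, draw]
RT 144: heading 0 -> 216
BK 8: (8,0) -> (14.472,4.702) [heading=216, draw]
FD 1: (14.472,4.702) -> (13.663,4.114) [heading=216, draw]
FD 1: (13.663,4.114) -> (12.854,3.527) [heading=216, draw]
PD: pen down
Final: pos=(12.854,3.527), heading=216, 4 segment(s) drawn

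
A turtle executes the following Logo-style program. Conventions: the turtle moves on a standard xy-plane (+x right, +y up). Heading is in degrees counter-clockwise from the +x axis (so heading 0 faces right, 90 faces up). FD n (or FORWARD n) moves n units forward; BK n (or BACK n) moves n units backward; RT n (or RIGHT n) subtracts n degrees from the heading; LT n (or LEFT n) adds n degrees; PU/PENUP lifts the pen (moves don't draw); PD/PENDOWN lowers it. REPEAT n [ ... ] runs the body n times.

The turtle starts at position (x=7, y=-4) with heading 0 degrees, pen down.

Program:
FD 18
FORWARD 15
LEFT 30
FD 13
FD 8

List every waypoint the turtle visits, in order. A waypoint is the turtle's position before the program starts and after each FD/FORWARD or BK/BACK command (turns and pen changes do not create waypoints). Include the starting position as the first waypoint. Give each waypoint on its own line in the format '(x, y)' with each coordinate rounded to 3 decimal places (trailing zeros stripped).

Answer: (7, -4)
(25, -4)
(40, -4)
(51.258, 2.5)
(58.187, 6.5)

Derivation:
Executing turtle program step by step:
Start: pos=(7,-4), heading=0, pen down
FD 18: (7,-4) -> (25,-4) [heading=0, draw]
FD 15: (25,-4) -> (40,-4) [heading=0, draw]
LT 30: heading 0 -> 30
FD 13: (40,-4) -> (51.258,2.5) [heading=30, draw]
FD 8: (51.258,2.5) -> (58.187,6.5) [heading=30, draw]
Final: pos=(58.187,6.5), heading=30, 4 segment(s) drawn
Waypoints (5 total):
(7, -4)
(25, -4)
(40, -4)
(51.258, 2.5)
(58.187, 6.5)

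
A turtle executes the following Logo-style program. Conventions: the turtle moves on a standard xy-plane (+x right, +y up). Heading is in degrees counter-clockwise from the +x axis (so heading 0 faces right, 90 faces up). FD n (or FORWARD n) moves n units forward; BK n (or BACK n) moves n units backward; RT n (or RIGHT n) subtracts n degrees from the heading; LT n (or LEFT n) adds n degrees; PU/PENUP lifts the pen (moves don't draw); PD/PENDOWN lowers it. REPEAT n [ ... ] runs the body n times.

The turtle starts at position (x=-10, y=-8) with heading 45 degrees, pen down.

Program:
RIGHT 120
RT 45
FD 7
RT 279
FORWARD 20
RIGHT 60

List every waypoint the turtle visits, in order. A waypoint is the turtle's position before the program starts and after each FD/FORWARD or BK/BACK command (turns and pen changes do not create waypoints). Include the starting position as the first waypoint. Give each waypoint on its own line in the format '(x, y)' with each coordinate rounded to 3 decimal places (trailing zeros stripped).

Answer: (-10, -8)
(-13.5, -14.062)
(2.043, -26.649)

Derivation:
Executing turtle program step by step:
Start: pos=(-10,-8), heading=45, pen down
RT 120: heading 45 -> 285
RT 45: heading 285 -> 240
FD 7: (-10,-8) -> (-13.5,-14.062) [heading=240, draw]
RT 279: heading 240 -> 321
FD 20: (-13.5,-14.062) -> (2.043,-26.649) [heading=321, draw]
RT 60: heading 321 -> 261
Final: pos=(2.043,-26.649), heading=261, 2 segment(s) drawn
Waypoints (3 total):
(-10, -8)
(-13.5, -14.062)
(2.043, -26.649)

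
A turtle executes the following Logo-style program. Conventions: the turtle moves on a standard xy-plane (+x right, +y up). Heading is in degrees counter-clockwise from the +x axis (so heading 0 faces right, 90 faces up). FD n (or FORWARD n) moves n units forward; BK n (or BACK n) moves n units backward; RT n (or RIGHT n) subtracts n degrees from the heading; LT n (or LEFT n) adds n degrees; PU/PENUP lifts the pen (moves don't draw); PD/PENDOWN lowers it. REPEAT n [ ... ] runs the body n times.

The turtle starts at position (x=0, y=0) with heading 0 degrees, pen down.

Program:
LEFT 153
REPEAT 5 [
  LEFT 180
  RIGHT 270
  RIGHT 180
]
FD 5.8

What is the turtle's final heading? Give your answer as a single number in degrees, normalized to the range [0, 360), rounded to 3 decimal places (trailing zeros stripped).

Answer: 243

Derivation:
Executing turtle program step by step:
Start: pos=(0,0), heading=0, pen down
LT 153: heading 0 -> 153
REPEAT 5 [
  -- iteration 1/5 --
  LT 180: heading 153 -> 333
  RT 270: heading 333 -> 63
  RT 180: heading 63 -> 243
  -- iteration 2/5 --
  LT 180: heading 243 -> 63
  RT 270: heading 63 -> 153
  RT 180: heading 153 -> 333
  -- iteration 3/5 --
  LT 180: heading 333 -> 153
  RT 270: heading 153 -> 243
  RT 180: heading 243 -> 63
  -- iteration 4/5 --
  LT 180: heading 63 -> 243
  RT 270: heading 243 -> 333
  RT 180: heading 333 -> 153
  -- iteration 5/5 --
  LT 180: heading 153 -> 333
  RT 270: heading 333 -> 63
  RT 180: heading 63 -> 243
]
FD 5.8: (0,0) -> (-2.633,-5.168) [heading=243, draw]
Final: pos=(-2.633,-5.168), heading=243, 1 segment(s) drawn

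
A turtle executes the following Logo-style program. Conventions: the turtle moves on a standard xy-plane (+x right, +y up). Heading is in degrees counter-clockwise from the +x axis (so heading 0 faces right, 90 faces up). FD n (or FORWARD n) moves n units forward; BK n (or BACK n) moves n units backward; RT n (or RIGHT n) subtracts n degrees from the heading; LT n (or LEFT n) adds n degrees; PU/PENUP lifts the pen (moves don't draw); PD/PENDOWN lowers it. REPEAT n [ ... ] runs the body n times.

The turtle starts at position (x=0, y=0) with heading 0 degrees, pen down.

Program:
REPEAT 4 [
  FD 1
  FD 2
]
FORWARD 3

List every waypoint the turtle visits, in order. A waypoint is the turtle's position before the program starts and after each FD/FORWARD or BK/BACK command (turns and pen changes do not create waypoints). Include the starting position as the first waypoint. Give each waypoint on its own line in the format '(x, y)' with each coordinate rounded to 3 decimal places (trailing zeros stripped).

Executing turtle program step by step:
Start: pos=(0,0), heading=0, pen down
REPEAT 4 [
  -- iteration 1/4 --
  FD 1: (0,0) -> (1,0) [heading=0, draw]
  FD 2: (1,0) -> (3,0) [heading=0, draw]
  -- iteration 2/4 --
  FD 1: (3,0) -> (4,0) [heading=0, draw]
  FD 2: (4,0) -> (6,0) [heading=0, draw]
  -- iteration 3/4 --
  FD 1: (6,0) -> (7,0) [heading=0, draw]
  FD 2: (7,0) -> (9,0) [heading=0, draw]
  -- iteration 4/4 --
  FD 1: (9,0) -> (10,0) [heading=0, draw]
  FD 2: (10,0) -> (12,0) [heading=0, draw]
]
FD 3: (12,0) -> (15,0) [heading=0, draw]
Final: pos=(15,0), heading=0, 9 segment(s) drawn
Waypoints (10 total):
(0, 0)
(1, 0)
(3, 0)
(4, 0)
(6, 0)
(7, 0)
(9, 0)
(10, 0)
(12, 0)
(15, 0)

Answer: (0, 0)
(1, 0)
(3, 0)
(4, 0)
(6, 0)
(7, 0)
(9, 0)
(10, 0)
(12, 0)
(15, 0)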